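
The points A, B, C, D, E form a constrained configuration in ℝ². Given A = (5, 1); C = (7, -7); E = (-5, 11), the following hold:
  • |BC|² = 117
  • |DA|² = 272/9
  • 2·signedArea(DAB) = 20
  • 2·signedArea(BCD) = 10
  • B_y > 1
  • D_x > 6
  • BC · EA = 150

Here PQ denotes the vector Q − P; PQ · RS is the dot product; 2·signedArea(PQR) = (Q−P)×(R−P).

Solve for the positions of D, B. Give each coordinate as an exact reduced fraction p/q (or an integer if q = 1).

1. B_x = 1  [line -10·x + 10·y + -10 = 0 ∩ |BC|² = 117]
2. B_y = 2  [line -10·x + 10·y + -10 = 0 ∩ |BC|² = 117]
   → B = (1, 2)
3. D_x = 19/3  [2·signedArea(DAB) = 20 ∩ 2·signedArea(BCD) = 10]
4. D_y = -13/3  [2·signedArea(DAB) = 20 ∩ 2·signedArea(BCD) = 10]
   → D = (19/3, -13/3)

B = (1, 2)
D = (19/3, -13/3)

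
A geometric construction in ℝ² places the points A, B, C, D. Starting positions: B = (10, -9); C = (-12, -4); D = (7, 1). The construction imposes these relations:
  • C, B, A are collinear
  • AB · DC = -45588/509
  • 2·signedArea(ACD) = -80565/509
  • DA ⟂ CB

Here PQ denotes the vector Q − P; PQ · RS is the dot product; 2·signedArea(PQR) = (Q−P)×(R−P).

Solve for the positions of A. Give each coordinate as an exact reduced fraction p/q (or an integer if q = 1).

A = (2538/509, -4001/509)

1. A_x = 2538/509  [C, B, A are collinear ∩ DA ⟂ CB]
2. A_y = -4001/509  [C, B, A are collinear ∩ DA ⟂ CB]
   → A = (2538/509, -4001/509)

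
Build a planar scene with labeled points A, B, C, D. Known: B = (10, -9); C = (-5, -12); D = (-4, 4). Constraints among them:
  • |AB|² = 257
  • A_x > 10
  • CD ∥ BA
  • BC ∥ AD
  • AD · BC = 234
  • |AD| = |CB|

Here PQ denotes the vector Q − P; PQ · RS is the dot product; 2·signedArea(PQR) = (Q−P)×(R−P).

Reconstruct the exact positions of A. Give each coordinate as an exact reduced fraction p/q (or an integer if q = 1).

1. A_x = 11  [BC ∥ AD ∩ CD ∥ BA]
2. A_y = 7  [BC ∥ AD ∩ CD ∥ BA]
   → A = (11, 7)

A = (11, 7)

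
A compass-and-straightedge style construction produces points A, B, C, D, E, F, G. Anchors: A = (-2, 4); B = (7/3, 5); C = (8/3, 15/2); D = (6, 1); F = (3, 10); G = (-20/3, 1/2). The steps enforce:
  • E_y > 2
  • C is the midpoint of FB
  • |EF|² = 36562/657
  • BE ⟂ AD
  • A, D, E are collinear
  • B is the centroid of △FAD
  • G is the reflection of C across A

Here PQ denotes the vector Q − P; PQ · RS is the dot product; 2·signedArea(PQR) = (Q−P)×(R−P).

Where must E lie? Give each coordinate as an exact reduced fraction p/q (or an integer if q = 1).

E = (322/219, 197/73)

1. E_x = 322/219  [A, D, E are collinear ∩ BE ⟂ AD]
2. E_y = 197/73  [A, D, E are collinear ∩ BE ⟂ AD]
   → E = (322/219, 197/73)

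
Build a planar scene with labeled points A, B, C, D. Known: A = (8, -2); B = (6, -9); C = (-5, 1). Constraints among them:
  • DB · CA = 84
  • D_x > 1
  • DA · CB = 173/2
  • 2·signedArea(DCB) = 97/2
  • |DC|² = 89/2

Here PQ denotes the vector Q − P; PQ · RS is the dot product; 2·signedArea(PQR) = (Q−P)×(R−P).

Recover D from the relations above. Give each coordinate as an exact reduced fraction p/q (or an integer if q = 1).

D = (3/2, -1/2)

1. D_x = 3/2  [DB · CA = 84 ∩ DA · CB = 173/2]
2. D_y = -1/2  [DB · CA = 84 ∩ DA · CB = 173/2]
   → D = (3/2, -1/2)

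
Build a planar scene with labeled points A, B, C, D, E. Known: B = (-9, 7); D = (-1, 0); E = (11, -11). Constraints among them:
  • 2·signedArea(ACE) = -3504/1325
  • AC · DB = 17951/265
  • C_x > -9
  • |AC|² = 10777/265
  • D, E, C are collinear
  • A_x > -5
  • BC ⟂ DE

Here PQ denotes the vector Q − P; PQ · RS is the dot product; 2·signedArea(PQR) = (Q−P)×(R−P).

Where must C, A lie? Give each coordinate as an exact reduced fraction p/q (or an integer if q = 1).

A = (-21/5, 14/5)
C = (-2341/265, 1903/265)

1. C_x = -2341/265  [D, E, C are collinear ∩ BC ⟂ DE]
2. C_y = 1903/265  [D, E, C are collinear ∩ BC ⟂ DE]
   → C = (-2341/265, 1903/265)
3. A_x = -21/5  [2·signedArea(ACE) = -3504/1325 ∩ AC · DB = 17951/265]
4. A_y = 14/5  [2·signedArea(ACE) = -3504/1325 ∩ AC · DB = 17951/265]
   → A = (-21/5, 14/5)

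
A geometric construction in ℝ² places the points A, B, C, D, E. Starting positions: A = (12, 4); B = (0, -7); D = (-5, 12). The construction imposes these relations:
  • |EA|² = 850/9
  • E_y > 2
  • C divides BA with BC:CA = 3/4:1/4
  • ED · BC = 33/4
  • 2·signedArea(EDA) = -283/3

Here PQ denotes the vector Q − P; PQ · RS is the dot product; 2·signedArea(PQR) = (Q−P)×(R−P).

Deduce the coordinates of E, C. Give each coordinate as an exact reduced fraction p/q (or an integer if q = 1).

C = (9, 5/4)
E = (7/3, 3)

1. E_x = 7/3  [line 8·x + 17·y + -209/3 = 0 ∩ |EA|² = 850/9]
2. E_y = 3  [line 8·x + 17·y + -209/3 = 0 ∩ |EA|² = 850/9]
   → E = (7/3, 3)
3. C_x = 9  [C divides BA with BC:CA = 3/4:1/4]
4. C_y = 5/4  [C divides BA with BC:CA = 3/4:1/4]
   → C = (9, 5/4)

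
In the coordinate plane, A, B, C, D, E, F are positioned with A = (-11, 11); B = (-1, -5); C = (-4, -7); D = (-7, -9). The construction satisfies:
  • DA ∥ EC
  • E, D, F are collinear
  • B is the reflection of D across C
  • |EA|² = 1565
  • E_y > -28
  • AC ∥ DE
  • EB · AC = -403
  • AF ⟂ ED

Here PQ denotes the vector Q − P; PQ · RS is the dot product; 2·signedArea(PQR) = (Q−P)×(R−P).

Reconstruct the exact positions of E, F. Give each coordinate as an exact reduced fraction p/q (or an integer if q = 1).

E = (0, -27)
F = (-5327/373, 3627/373)

1. E_x = 0  [DA ∥ EC ∩ AC ∥ DE]
2. E_y = -27  [DA ∥ EC ∩ AC ∥ DE]
   → E = (0, -27)
3. F_x = -5327/373  [E, D, F are collinear ∩ AF ⟂ ED]
4. F_y = 3627/373  [E, D, F are collinear ∩ AF ⟂ ED]
   → F = (-5327/373, 3627/373)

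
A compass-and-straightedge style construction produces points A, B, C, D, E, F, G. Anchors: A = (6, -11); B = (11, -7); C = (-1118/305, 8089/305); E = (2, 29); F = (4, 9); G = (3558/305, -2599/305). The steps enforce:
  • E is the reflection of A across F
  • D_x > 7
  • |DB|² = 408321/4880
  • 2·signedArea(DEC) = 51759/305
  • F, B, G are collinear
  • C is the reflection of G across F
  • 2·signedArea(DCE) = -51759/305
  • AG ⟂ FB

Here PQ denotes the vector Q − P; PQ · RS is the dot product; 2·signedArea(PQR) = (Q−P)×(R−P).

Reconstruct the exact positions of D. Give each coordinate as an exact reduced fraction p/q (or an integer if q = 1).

D = (8947/1220, 421/305)

1. D_x = 8947/1220  [line -756/305·x + 1728/305·y + 3159/305 = 0 ∩ |DB|² = 408321/4880]
2. D_y = 421/305  [line -756/305·x + 1728/305·y + 3159/305 = 0 ∩ |DB|² = 408321/4880]
   → D = (8947/1220, 421/305)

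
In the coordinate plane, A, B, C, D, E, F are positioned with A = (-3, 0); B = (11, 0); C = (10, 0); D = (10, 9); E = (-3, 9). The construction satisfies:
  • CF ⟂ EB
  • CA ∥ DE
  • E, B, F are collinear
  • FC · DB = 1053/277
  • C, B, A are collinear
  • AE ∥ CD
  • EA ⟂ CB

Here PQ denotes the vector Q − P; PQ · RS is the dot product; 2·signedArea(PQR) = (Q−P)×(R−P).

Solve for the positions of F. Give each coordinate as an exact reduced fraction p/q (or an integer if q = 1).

1. F_x = 2851/277  [E, B, F are collinear ∩ CF ⟂ EB]
2. F_y = 126/277  [E, B, F are collinear ∩ CF ⟂ EB]
   → F = (2851/277, 126/277)

F = (2851/277, 126/277)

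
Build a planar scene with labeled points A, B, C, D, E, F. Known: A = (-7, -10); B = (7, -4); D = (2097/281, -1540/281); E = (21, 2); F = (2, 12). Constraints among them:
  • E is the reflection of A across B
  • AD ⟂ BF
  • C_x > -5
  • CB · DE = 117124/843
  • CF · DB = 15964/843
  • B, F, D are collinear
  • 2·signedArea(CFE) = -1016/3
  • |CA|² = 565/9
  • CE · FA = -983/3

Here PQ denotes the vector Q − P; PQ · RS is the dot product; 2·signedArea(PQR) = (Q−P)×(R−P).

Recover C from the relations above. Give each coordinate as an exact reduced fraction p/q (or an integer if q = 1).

1. C_x = -4  [CE · FA = -983/3 ∩ CF · DB = 15964/843]
2. C_y = -8/3  [CE · FA = -983/3 ∩ CF · DB = 15964/843]
   → C = (-4, -8/3)

C = (-4, -8/3)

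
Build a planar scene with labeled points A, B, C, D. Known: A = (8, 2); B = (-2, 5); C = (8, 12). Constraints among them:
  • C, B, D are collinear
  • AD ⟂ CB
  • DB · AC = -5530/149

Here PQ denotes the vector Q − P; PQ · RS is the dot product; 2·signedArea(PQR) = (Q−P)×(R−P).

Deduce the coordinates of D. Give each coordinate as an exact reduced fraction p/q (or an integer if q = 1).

D = (492/149, 1298/149)

1. D_x = 492/149  [C, B, D are collinear ∩ AD ⟂ CB]
2. D_y = 1298/149  [C, B, D are collinear ∩ AD ⟂ CB]
   → D = (492/149, 1298/149)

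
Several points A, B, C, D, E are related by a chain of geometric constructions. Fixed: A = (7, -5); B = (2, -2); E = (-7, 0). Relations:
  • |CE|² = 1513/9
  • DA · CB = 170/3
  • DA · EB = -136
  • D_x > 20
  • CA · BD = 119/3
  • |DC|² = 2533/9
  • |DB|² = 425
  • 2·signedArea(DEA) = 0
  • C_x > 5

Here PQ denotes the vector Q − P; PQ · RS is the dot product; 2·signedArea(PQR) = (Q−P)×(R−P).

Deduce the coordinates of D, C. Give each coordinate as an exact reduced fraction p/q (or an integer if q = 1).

C = (16/3, -4)
D = (21, -10)

1. D_x = 21  [2·signedArea(DEA) = 0 ∩ DA · EB = -136]
2. D_y = -10  [2·signedArea(DEA) = 0 ∩ DA · EB = -136]
   → D = (21, -10)
3. C_x = 16/3  [CA · BD = 119/3 ∩ DA · CB = 170/3]
4. C_y = -4  [CA · BD = 119/3 ∩ DA · CB = 170/3]
   → C = (16/3, -4)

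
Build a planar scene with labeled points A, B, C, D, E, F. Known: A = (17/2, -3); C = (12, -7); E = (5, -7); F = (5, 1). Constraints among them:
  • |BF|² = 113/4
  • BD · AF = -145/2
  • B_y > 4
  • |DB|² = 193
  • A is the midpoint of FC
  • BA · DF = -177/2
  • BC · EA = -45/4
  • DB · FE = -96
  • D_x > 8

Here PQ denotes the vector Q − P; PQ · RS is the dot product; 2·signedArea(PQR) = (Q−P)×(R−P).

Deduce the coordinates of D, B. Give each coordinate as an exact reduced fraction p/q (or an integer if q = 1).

1. B_x = 3/2  [line -7/2·x + -4·y + 101/4 = 0 ∩ |BF|² = 113/4]
2. B_y = 5  [line -7/2·x + -4·y + 101/4 = 0 ∩ |BF|² = 113/4]
   → B = (3/2, 5)
3. D_x = 17/2  [DB · FE = -96 ∩ BA · DF = -177/2]
4. D_y = -7  [DB · FE = -96 ∩ BA · DF = -177/2]
   → D = (17/2, -7)

B = (3/2, 5)
D = (17/2, -7)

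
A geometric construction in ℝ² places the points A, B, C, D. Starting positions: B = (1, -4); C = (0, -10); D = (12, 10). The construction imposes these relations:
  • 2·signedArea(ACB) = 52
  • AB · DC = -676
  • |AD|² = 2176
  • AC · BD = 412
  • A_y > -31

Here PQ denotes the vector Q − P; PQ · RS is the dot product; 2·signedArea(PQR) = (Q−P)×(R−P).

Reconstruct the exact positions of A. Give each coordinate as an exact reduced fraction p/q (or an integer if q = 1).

1. A_x = -12  [2·signedArea(ACB) = 52 ∩ AC · BD = 412]
2. A_y = -30  [2·signedArea(ACB) = 52 ∩ AC · BD = 412]
   → A = (-12, -30)

A = (-12, -30)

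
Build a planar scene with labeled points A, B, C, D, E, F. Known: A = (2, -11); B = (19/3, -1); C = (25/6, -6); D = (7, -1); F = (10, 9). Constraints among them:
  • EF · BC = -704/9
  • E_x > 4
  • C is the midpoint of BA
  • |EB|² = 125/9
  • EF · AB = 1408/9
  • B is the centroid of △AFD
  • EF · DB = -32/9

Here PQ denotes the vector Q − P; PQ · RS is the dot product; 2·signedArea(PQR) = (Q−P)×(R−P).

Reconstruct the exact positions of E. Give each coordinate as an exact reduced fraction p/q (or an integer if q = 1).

E = (14/3, -13/3)

1. E_x = 14/3  [EF · AB = 1408/9 ∩ EF · DB = -32/9]
2. E_y = -13/3  [EF · AB = 1408/9 ∩ EF · DB = -32/9]
   → E = (14/3, -13/3)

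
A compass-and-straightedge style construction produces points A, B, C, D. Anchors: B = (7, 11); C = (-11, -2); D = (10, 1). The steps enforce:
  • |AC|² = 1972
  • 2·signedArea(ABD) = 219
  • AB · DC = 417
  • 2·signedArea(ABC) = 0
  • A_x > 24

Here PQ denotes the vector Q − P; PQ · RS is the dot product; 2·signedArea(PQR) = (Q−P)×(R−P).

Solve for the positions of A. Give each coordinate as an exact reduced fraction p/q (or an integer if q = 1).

A = (25, 24)

1. A_x = 25  [2·signedArea(ABC) = 0 ∩ AB · DC = 417]
2. A_y = 24  [2·signedArea(ABC) = 0 ∩ AB · DC = 417]
   → A = (25, 24)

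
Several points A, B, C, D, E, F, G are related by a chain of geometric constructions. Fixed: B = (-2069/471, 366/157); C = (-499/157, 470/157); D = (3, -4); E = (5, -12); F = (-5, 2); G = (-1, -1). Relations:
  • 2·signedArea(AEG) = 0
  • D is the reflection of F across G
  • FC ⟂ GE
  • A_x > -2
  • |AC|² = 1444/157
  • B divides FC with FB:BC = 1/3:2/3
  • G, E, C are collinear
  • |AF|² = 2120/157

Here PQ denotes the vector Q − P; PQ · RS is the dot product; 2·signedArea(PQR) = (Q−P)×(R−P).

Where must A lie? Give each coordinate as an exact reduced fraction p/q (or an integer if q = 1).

1. A_x = -271/157  [line -11·x + -6·y + -17 = 0 ∩ |AF|² = 2120/157]
2. A_y = 52/157  [line -11·x + -6·y + -17 = 0 ∩ |AF|² = 2120/157]
   → A = (-271/157, 52/157)

A = (-271/157, 52/157)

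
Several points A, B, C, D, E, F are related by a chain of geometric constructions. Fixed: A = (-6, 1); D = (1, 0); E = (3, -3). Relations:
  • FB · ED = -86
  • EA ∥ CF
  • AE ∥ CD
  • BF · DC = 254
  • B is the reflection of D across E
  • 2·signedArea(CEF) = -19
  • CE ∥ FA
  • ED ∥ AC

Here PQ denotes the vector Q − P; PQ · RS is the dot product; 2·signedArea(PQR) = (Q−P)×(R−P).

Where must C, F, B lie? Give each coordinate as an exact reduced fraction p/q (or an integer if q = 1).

1. C_x = -8  [AE ∥ CD ∩ ED ∥ AC]
2. C_y = 4  [AE ∥ CD ∩ ED ∥ AC]
   → C = (-8, 4)
3. F_x = -17  [CE ∥ FA ∩ EA ∥ CF]
4. F_y = 8  [CE ∥ FA ∩ EA ∥ CF]
   → F = (-17, 8)
5. B_x = 5  [B is the reflection of D across E]
6. B_y = -6  [B is the reflection of D across E]
   → B = (5, -6)

B = (5, -6)
C = (-8, 4)
F = (-17, 8)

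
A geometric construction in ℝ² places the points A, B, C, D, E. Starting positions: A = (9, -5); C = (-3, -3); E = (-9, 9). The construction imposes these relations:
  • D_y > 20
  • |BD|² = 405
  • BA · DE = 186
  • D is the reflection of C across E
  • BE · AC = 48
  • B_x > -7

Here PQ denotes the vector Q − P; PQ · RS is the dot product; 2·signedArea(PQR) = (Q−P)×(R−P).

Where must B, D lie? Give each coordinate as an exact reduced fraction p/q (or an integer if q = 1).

1. D_x = -15  [D is the reflection of C across E]
2. D_y = 21  [D is the reflection of C across E]
   → D = (-15, 21)
3. B_x = -6  [BE · AC = 48 ∩ BA · DE = 186]
4. B_y = 3  [BE · AC = 48 ∩ BA · DE = 186]
   → B = (-6, 3)

B = (-6, 3)
D = (-15, 21)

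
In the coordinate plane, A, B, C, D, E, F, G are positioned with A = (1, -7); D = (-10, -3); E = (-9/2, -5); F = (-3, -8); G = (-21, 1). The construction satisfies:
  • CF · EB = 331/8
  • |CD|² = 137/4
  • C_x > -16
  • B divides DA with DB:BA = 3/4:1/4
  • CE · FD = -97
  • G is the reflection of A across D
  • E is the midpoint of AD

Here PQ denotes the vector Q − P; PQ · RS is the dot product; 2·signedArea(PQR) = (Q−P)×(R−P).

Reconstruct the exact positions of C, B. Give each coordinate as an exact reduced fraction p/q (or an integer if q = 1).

B = (-7/4, -6)
C = (-31/2, -1)

1. B_x = -7/4  [B divides DA with DB:BA = 3/4:1/4]
2. B_y = -6  [B divides DA with DB:BA = 3/4:1/4]
   → B = (-7/4, -6)
3. C_x = -31/2  [CE · FD = -97 ∩ CF · EB = 331/8]
4. C_y = -1  [CE · FD = -97 ∩ CF · EB = 331/8]
   → C = (-31/2, -1)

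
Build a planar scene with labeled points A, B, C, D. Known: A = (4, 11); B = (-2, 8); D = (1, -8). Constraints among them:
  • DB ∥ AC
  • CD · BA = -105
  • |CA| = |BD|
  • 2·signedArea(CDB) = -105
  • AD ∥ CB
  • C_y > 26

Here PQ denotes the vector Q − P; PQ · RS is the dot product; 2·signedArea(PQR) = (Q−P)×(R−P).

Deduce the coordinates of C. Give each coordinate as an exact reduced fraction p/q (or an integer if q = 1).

1. C_x = 1  [AD ∥ CB ∩ DB ∥ AC]
2. C_y = 27  [AD ∥ CB ∩ DB ∥ AC]
   → C = (1, 27)

C = (1, 27)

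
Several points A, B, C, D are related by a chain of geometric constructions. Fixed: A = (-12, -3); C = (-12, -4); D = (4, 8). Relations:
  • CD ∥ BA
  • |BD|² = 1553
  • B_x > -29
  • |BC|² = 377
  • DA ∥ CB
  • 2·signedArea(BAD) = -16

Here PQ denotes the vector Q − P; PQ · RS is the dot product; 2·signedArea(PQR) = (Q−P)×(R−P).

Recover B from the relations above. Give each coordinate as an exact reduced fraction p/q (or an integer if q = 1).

1. B_x = -28  [CD ∥ BA ∩ DA ∥ CB]
2. B_y = -15  [CD ∥ BA ∩ DA ∥ CB]
   → B = (-28, -15)

B = (-28, -15)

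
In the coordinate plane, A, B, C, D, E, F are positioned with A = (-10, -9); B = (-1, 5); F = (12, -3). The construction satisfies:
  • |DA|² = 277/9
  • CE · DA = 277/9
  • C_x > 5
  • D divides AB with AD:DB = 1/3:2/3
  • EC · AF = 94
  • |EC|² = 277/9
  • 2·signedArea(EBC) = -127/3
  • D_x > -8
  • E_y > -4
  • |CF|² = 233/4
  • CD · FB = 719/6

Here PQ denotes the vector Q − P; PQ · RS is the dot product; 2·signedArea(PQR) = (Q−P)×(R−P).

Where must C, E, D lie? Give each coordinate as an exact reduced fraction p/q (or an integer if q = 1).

1. D_x = -7  [D divides AB with AD:DB = 1/3:2/3]
2. D_y = -13/3  [D divides AB with AD:DB = 1/3:2/3]
   → D = (-7, -13/3)
3. C_x = 11/2  [line 13·x + -8·y + -127/2 = 0 ∩ |CF|² = 233/4]
4. C_y = 1  [line 13·x + -8·y + -127/2 = 0 ∩ |CF|² = 233/4]
   → C = (11/2, 1)
5. E_x = 5/2  [CE · DA = 277/9 ∩ EC · AF = 94]
6. E_y = -11/3  [CE · DA = 277/9 ∩ EC · AF = 94]
   → E = (5/2, -11/3)

C = (11/2, 1)
D = (-7, -13/3)
E = (5/2, -11/3)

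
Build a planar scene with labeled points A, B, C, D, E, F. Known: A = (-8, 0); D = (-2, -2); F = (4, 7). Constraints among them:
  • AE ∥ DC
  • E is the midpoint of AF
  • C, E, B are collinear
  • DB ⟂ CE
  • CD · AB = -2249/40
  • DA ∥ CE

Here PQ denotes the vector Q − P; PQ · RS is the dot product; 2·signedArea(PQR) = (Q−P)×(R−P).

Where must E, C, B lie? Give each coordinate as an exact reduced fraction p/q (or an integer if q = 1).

1. E_x = -2  [E is the midpoint of AF]
2. E_y = 7/2  [E is the midpoint of AF]
   → E = (-2, 7/2)
3. C_x = 4  [DA ∥ CE ∩ AE ∥ DC]
4. C_y = 3/2  [DA ∥ CE ∩ AE ∥ DC]
   → C = (4, 3/2)
5. B_x = -7/20  [C, E, B are collinear ∩ DB ⟂ CE]
6. B_y = 59/20  [C, E, B are collinear ∩ DB ⟂ CE]
   → B = (-7/20, 59/20)

B = (-7/20, 59/20)
C = (4, 3/2)
E = (-2, 7/2)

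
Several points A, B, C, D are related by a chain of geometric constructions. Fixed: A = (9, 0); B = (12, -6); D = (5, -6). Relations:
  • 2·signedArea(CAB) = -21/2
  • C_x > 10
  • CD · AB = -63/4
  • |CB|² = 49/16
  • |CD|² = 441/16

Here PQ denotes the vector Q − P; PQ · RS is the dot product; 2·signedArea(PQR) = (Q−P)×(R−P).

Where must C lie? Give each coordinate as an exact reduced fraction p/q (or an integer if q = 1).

1. C_x = 41/4  [CD · AB = -63/4 ∩ 2·signedArea(CAB) = -21/2]
2. C_y = -6  [CD · AB = -63/4 ∩ 2·signedArea(CAB) = -21/2]
   → C = (41/4, -6)

C = (41/4, -6)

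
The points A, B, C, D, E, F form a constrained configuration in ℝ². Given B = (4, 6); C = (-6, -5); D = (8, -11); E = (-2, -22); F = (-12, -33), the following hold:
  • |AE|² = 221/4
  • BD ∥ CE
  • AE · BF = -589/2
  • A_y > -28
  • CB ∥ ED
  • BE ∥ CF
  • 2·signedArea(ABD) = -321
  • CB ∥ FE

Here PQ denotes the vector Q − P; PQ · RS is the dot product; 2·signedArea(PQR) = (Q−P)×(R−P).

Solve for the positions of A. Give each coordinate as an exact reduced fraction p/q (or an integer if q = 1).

1. A_x = -7  [AE · BF = -589/2 ∩ 2·signedArea(ABD) = -321]
2. A_y = -55/2  [AE · BF = -589/2 ∩ 2·signedArea(ABD) = -321]
   → A = (-7, -55/2)

A = (-7, -55/2)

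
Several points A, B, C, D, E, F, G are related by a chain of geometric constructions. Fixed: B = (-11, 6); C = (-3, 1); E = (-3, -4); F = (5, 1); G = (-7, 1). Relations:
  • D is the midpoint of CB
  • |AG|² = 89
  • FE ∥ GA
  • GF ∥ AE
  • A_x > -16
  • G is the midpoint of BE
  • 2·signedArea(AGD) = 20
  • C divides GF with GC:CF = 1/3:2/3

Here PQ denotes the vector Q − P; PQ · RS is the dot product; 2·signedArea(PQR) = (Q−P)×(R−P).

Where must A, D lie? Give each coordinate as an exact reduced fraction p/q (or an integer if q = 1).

A = (-15, -4)
D = (-7, 7/2)

1. A_x = -15  [GF ∥ AE ∩ FE ∥ GA]
2. A_y = -4  [GF ∥ AE ∩ FE ∥ GA]
   → A = (-15, -4)
3. D_x = -7  [D is the midpoint of CB]
4. D_y = 7/2  [D is the midpoint of CB]
   → D = (-7, 7/2)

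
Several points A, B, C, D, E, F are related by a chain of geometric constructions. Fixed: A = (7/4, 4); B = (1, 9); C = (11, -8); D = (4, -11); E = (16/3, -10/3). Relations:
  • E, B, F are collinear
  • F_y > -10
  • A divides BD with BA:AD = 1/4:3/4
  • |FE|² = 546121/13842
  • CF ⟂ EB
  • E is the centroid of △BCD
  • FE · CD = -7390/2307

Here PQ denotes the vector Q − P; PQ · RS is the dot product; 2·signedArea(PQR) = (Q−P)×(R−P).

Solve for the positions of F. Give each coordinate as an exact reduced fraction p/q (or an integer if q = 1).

F = (11405/1538, -14241/1538)

1. F_x = 11405/1538  [E, B, F are collinear ∩ CF ⟂ EB]
2. F_y = -14241/1538  [E, B, F are collinear ∩ CF ⟂ EB]
   → F = (11405/1538, -14241/1538)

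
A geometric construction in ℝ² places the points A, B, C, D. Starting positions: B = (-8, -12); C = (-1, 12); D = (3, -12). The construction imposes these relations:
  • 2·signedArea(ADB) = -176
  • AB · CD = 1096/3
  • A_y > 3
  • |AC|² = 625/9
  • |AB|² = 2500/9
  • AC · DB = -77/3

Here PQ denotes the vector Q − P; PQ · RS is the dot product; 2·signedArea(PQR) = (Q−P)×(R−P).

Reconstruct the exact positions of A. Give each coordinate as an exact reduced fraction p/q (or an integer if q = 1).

A = (-10/3, 4)

1. A_x = -10/3  [AB · CD = 1096/3 ∩ AC · DB = -77/3]
2. A_y = 4  [AB · CD = 1096/3 ∩ AC · DB = -77/3]
   → A = (-10/3, 4)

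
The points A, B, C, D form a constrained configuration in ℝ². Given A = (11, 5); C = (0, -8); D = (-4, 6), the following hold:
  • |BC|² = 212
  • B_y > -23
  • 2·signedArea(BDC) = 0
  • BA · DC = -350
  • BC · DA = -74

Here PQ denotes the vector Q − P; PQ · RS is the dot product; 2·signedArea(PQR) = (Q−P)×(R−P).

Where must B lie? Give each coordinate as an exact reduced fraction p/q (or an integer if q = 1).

1. B_x = 4  [2·signedArea(BDC) = 0 ∩ BC · DA = -74]
2. B_y = -22  [2·signedArea(BDC) = 0 ∩ BC · DA = -74]
   → B = (4, -22)

B = (4, -22)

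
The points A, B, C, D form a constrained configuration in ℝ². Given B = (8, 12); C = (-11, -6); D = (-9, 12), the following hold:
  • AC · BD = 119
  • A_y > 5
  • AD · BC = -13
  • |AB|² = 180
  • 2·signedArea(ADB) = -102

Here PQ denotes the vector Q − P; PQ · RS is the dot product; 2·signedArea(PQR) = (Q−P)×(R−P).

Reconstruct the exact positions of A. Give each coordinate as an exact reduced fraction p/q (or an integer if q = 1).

1. A_x = -4  [AD · BC = -13 ∩ AC · BD = 119]
2. A_y = 6  [AD · BC = -13 ∩ AC · BD = 119]
   → A = (-4, 6)

A = (-4, 6)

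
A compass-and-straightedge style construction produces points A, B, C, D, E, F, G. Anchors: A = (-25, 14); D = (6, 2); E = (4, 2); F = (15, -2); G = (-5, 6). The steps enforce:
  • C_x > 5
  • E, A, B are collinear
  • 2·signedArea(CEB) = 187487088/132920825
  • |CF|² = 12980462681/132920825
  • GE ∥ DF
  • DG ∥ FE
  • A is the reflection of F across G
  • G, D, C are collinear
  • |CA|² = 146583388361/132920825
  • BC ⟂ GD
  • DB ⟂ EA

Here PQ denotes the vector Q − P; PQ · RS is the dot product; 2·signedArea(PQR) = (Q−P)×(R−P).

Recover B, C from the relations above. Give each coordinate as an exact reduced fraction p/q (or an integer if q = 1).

B = (5622/985, 1274/985)
C = (805446/134945, 271426/134945)

1. B_x = 5622/985  [E, A, B are collinear ∩ DB ⟂ EA]
2. B_y = 1274/985  [E, A, B are collinear ∩ DB ⟂ EA]
   → B = (5622/985, 1274/985)
3. C_x = 805446/134945  [G, D, C are collinear ∩ BC ⟂ GD]
4. C_y = 271426/134945  [G, D, C are collinear ∩ BC ⟂ GD]
   → C = (805446/134945, 271426/134945)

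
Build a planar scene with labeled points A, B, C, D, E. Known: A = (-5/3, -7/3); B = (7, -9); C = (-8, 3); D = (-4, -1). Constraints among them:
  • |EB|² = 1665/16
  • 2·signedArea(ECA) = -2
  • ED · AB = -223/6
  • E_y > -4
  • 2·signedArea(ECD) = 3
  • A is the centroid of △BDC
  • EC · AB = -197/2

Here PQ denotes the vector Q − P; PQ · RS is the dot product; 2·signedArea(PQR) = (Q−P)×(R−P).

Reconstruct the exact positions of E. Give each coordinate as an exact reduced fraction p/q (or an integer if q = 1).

E = (-5/4, -3)

1. E_x = -5/4  [2·signedArea(ECA) = -2 ∩ 2·signedArea(ECD) = 3]
2. E_y = -3  [2·signedArea(ECA) = -2 ∩ 2·signedArea(ECD) = 3]
   → E = (-5/4, -3)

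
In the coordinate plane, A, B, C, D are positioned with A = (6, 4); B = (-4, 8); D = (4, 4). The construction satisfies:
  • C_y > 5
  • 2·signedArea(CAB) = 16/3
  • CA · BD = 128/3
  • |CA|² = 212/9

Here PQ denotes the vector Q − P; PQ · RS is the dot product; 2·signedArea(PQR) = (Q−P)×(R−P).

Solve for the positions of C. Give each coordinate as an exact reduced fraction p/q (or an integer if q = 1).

1. C_x = 4/3  [CA · BD = 128/3 ∩ 2·signedArea(CAB) = 16/3]
2. C_y = 16/3  [CA · BD = 128/3 ∩ 2·signedArea(CAB) = 16/3]
   → C = (4/3, 16/3)

C = (4/3, 16/3)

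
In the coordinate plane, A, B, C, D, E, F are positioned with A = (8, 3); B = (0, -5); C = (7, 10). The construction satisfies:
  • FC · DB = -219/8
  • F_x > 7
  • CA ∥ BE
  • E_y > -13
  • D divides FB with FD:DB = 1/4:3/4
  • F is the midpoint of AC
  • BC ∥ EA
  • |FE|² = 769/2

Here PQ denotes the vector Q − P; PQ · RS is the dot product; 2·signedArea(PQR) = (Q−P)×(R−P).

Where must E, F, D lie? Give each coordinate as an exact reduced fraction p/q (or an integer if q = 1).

1. E_x = 1  [BC ∥ EA ∩ CA ∥ BE]
2. E_y = -12  [BC ∥ EA ∩ CA ∥ BE]
   → E = (1, -12)
3. F_x = 15/2  [F is the midpoint of AC]
4. F_y = 13/2  [F is the midpoint of AC]
   → F = (15/2, 13/2)
5. D_x = 45/8  [D divides FB with FD:DB = 1/4:3/4]
6. D_y = 29/8  [D divides FB with FD:DB = 1/4:3/4]
   → D = (45/8, 29/8)

D = (45/8, 29/8)
E = (1, -12)
F = (15/2, 13/2)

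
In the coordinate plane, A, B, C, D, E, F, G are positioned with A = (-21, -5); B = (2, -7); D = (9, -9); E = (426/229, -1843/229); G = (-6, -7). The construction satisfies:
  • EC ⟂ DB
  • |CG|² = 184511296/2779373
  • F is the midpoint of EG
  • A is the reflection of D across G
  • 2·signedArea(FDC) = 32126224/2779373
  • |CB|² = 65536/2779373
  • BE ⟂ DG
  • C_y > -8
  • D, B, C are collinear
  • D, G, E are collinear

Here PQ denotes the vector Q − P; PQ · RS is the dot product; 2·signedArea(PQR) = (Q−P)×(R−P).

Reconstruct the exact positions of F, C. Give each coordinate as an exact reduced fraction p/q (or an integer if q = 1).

1. F_x = -474/229  [F is the midpoint of EG]
2. F_y = -1723/229  [F is the midpoint of EG]
   → F = (-474/229, -1723/229)
3. C_x = 26066/12137  [D, B, C are collinear ∩ EC ⟂ DB]
4. C_y = -85471/12137  [D, B, C are collinear ∩ EC ⟂ DB]
   → C = (26066/12137, -85471/12137)

C = (26066/12137, -85471/12137)
F = (-474/229, -1723/229)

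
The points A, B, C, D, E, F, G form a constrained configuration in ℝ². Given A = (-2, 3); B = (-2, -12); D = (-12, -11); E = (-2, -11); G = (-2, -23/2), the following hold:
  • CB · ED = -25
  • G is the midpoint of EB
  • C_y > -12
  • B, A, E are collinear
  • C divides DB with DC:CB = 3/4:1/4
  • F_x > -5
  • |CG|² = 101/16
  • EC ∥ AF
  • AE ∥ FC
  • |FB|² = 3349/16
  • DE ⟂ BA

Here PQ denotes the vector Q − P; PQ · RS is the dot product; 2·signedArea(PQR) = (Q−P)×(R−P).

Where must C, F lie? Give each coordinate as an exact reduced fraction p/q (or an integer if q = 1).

C = (-9/2, -47/4)
F = (-9/2, 9/4)

1. C_x = -9/2  [C divides DB with DC:CB = 3/4:1/4]
2. C_y = -47/4  [C divides DB with DC:CB = 3/4:1/4]
   → C = (-9/2, -47/4)
3. F_x = -9/2  [AE ∥ FC ∩ EC ∥ AF]
4. F_y = 9/4  [AE ∥ FC ∩ EC ∥ AF]
   → F = (-9/2, 9/4)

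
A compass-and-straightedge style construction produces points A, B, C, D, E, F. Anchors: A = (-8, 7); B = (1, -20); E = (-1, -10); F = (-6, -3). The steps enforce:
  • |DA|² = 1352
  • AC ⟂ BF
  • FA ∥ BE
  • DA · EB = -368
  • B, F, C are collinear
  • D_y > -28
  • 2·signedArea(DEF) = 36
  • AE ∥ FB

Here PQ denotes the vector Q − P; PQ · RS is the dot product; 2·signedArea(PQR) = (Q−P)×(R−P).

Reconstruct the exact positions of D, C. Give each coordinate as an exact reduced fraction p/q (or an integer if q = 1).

1. D_x = 6  [2·signedArea(DEF) = 36 ∩ DA · EB = -368]
2. D_y = -27  [2·signedArea(DEF) = 36 ∩ DA · EB = -368]
   → D = (6, -27)
3. C_x = -1658/169  [B, F, C are collinear ∩ AC ⟂ BF]
4. C_y = 1057/169  [B, F, C are collinear ∩ AC ⟂ BF]
   → C = (-1658/169, 1057/169)

C = (-1658/169, 1057/169)
D = (6, -27)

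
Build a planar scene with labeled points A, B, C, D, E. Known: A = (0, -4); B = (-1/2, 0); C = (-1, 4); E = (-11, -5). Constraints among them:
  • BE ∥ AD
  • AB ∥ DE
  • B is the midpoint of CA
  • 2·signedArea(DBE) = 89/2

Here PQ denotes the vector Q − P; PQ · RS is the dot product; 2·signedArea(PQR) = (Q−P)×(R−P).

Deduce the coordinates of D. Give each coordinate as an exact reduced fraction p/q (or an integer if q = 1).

1. D_x = -21/2  [AB ∥ DE ∩ BE ∥ AD]
2. D_y = -9  [AB ∥ DE ∩ BE ∥ AD]
   → D = (-21/2, -9)

D = (-21/2, -9)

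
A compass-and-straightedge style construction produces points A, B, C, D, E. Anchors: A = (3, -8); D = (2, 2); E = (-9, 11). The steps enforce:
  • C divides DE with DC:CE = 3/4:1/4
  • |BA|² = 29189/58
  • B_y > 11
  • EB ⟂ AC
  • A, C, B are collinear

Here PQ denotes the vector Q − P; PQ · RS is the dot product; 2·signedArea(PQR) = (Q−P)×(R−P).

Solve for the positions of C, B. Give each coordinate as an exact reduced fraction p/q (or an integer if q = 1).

1. C_x = -25/4  [C divides DE with DC:CE = 3/4:1/4]
2. C_y = 35/4  [C divides DE with DC:CE = 3/4:1/4]
   → C = (-25/4, 35/4)
3. B_x = -455/58  [A, C, B are collinear ∩ EB ⟂ AC]
4. B_y = 675/58  [A, C, B are collinear ∩ EB ⟂ AC]
   → B = (-455/58, 675/58)

B = (-455/58, 675/58)
C = (-25/4, 35/4)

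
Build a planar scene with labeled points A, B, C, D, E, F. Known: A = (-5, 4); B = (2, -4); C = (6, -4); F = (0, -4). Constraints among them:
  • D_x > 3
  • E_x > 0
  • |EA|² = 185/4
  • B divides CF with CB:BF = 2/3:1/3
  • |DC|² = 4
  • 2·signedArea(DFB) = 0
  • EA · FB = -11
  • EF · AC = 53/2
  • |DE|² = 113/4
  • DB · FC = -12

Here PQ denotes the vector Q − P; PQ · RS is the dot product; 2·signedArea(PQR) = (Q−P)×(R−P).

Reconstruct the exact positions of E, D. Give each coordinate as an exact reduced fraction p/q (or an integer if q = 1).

1. E_x = 1/2  [EA · FB = -11 ∩ EF · AC = 53/2]
2. E_y = 0  [EA · FB = -11 ∩ EF · AC = 53/2]
   → E = (1/2, 0)
3. D_x = 4  [2·signedArea(DFB) = 0 ∩ DB · FC = -12]
4. D_y = -4  [2·signedArea(DFB) = 0 ∩ DB · FC = -12]
   → D = (4, -4)

D = (4, -4)
E = (1/2, 0)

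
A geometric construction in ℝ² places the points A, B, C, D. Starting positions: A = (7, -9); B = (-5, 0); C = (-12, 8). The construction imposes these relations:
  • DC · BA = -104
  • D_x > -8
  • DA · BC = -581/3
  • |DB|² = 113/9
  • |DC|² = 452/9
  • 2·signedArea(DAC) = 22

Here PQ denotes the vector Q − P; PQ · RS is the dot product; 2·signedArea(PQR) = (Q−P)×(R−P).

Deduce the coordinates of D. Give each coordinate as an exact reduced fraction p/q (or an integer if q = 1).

D = (-22/3, 8/3)

1. D_x = -22/3  [2·signedArea(DAC) = 22 ∩ DC · BA = -104]
2. D_y = 8/3  [2·signedArea(DAC) = 22 ∩ DC · BA = -104]
   → D = (-22/3, 8/3)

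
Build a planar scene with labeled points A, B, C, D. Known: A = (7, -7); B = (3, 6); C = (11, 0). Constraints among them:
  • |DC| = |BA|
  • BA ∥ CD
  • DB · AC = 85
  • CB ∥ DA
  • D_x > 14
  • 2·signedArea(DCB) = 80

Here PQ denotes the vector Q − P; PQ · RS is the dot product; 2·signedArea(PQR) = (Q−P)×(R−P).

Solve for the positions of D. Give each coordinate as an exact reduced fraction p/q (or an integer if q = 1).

1. D_x = 15  [CB ∥ DA ∩ BA ∥ CD]
2. D_y = -13  [CB ∥ DA ∩ BA ∥ CD]
   → D = (15, -13)

D = (15, -13)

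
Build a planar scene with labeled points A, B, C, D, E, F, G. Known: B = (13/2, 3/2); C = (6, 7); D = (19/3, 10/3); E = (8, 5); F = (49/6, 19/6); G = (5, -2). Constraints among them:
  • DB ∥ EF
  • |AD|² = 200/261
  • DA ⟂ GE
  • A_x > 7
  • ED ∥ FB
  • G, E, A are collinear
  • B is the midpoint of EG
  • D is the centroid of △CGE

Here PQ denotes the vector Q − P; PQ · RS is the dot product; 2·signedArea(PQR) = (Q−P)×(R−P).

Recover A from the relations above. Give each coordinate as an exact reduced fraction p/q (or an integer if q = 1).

A = (207/29, 260/87)

1. A_x = 207/29  [G, E, A are collinear ∩ DA ⟂ GE]
2. A_y = 260/87  [G, E, A are collinear ∩ DA ⟂ GE]
   → A = (207/29, 260/87)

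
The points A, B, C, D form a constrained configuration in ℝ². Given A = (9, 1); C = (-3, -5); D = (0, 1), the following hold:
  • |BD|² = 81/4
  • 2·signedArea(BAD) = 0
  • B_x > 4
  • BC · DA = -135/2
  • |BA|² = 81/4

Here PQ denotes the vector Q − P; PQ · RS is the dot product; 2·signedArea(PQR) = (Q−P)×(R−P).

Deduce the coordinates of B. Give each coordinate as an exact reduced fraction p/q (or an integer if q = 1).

B = (9/2, 1)

1. B_x = 9/2  [2·signedArea(BAD) = 0 ∩ BC · DA = -135/2]
2. B_y = 1  [2·signedArea(BAD) = 0 ∩ BC · DA = -135/2]
   → B = (9/2, 1)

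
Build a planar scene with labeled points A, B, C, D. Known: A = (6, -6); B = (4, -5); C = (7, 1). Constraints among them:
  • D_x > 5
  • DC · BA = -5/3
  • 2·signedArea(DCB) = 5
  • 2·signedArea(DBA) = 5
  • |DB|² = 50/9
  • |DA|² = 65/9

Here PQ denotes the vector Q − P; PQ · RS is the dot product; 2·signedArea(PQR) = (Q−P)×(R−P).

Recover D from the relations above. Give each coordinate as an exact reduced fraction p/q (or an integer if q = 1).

1. D_x = 17/3  [2·signedArea(DBA) = 5 ∩ DC · BA = -5/3]
2. D_y = -10/3  [2·signedArea(DBA) = 5 ∩ DC · BA = -5/3]
   → D = (17/3, -10/3)

D = (17/3, -10/3)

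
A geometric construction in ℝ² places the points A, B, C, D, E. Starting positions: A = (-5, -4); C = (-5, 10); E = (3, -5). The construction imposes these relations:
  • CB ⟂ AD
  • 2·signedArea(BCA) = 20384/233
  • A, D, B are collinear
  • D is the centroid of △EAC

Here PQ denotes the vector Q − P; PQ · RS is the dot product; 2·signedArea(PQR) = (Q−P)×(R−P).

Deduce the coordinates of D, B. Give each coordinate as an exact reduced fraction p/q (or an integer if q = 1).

1. D_x = -7/3  [D is the centroid of △EAC]
2. D_y = 1/3  [D is the centroid of △EAC]
   → D = (-7/3, 1/3)
3. B_x = 291/233  [A, D, B are collinear ∩ CB ⟂ AD]
4. B_y = 1434/233  [A, D, B are collinear ∩ CB ⟂ AD]
   → B = (291/233, 1434/233)

B = (291/233, 1434/233)
D = (-7/3, 1/3)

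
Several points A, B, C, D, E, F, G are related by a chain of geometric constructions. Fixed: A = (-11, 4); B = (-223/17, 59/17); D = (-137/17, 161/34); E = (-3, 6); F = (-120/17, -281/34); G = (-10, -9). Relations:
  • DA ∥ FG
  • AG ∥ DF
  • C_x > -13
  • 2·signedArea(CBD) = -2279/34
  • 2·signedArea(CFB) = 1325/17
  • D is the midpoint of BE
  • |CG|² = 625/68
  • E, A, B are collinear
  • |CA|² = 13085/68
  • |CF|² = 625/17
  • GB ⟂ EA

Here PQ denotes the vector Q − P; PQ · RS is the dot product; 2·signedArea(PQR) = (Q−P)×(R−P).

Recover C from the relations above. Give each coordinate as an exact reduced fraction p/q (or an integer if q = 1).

C = (-220/17, -331/34)

1. C_x = -220/17  [2·signedArea(CBD) = -2279/34 ∩ 2·signedArea(CFB) = 1325/17]
2. C_y = -331/34  [2·signedArea(CBD) = -2279/34 ∩ 2·signedArea(CFB) = 1325/17]
   → C = (-220/17, -331/34)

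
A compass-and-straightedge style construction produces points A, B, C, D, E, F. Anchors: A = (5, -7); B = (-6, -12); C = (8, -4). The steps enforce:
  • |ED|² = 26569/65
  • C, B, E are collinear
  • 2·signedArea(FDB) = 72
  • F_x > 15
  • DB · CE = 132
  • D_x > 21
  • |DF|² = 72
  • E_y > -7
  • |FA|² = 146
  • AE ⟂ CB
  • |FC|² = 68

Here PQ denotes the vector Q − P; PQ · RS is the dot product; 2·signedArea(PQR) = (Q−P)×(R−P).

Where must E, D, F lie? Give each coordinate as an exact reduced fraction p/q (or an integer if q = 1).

D = (22, 4)
E = (289/65, -392/65)
F = (16, -2)

1. E_x = 289/65  [C, B, E are collinear ∩ AE ⟂ CB]
2. E_y = -392/65  [C, B, E are collinear ∩ AE ⟂ CB]
   → E = (289/65, -392/65)
3. D_x = 22  [line 231/65·x + 132/65·y + -1122/13 = 0 ∩ |ED|² = 26569/65]
4. D_y = 4  [line 231/65·x + 132/65·y + -1122/13 = 0 ∩ |ED|² = 26569/65]
   → D = (22, 4)
5. F_x = 16  [line 16·x + -28·y + -312 = 0 ∩ |FC|² = 68]
6. F_y = -2  [line 16·x + -28·y + -312 = 0 ∩ |FC|² = 68]
   → F = (16, -2)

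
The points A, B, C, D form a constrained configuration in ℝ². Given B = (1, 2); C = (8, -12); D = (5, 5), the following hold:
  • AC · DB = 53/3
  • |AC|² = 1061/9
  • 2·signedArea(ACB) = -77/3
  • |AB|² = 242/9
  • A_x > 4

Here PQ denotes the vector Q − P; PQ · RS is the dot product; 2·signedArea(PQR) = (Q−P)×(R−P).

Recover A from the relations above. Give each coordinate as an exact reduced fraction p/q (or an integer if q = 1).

A = (14/3, -5/3)

1. A_x = 14/3  [2·signedArea(ACB) = -77/3 ∩ AC · DB = 53/3]
2. A_y = -5/3  [2·signedArea(ACB) = -77/3 ∩ AC · DB = 53/3]
   → A = (14/3, -5/3)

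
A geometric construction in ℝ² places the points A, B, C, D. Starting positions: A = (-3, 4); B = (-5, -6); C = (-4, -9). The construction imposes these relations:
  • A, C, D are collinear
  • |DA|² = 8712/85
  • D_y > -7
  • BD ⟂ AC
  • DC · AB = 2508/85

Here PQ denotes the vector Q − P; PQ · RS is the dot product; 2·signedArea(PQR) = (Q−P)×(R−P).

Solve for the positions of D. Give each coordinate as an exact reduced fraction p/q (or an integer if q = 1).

D = (-321/85, -518/85)

1. D_x = -321/85  [A, C, D are collinear ∩ BD ⟂ AC]
2. D_y = -518/85  [A, C, D are collinear ∩ BD ⟂ AC]
   → D = (-321/85, -518/85)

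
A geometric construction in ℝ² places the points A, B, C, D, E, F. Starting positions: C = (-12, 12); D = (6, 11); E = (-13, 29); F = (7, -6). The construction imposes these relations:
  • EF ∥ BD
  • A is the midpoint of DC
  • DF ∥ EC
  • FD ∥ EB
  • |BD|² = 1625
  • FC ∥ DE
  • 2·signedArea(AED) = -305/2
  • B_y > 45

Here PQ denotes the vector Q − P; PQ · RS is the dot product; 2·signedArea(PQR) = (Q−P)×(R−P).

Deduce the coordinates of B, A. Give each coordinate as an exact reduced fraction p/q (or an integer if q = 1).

1. B_x = -14  [EF ∥ BD ∩ FD ∥ EB]
2. B_y = 46  [EF ∥ BD ∩ FD ∥ EB]
   → B = (-14, 46)
3. A_x = -3  [A is the midpoint of DC]
4. A_y = 23/2  [A is the midpoint of DC]
   → A = (-3, 23/2)

A = (-3, 23/2)
B = (-14, 46)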